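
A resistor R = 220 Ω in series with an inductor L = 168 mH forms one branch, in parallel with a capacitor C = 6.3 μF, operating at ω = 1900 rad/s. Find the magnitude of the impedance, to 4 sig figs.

X_L = ωL = 319.2 Ω
X_C = 1/(ωC) = 83.54 Ω
Branch 1 (R+jX_L): Z₁ = 220.0 + j319.2 Ω, |Z₁| = 387.7 Ω
Branch 2 (−jX_C): Z₂ = −j83.54 Ω
Parallel: Z = Z₁Z₂/(Z₁+Z₂), |Z| = 100.5 Ω, ∠Z = -81.54°

100.5 Ω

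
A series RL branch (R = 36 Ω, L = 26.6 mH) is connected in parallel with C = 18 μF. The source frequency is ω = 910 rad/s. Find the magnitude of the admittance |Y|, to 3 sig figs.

19.5 mS

X_L = ωL = 24.2 Ω
X_C = 1/(ωC) = 61.1 Ω
Branch 1 (R+jX_L): Z₁ = 36.0 + j24.2 Ω, |Z₁| = 43.4 Ω
Branch 2 (−jX_C): Z₂ = −j61.1 Ω
Parallel: Z = Z₁Z₂/(Z₁+Z₂), |Z| = 51.4 Ω, ∠Z = -10.4°
|Y| = 1/|Z| = 19.5 mS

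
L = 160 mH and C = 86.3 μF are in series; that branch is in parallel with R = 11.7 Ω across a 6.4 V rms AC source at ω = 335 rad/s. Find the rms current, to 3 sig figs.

642 mA

X_L = ωL = 53.6 Ω
X_C = 1/(ωC) = 34.6 Ω
Branch 1: Z₁ = R = 11.7 Ω
Branch 2 (series LC): Z₂ = j(X_L − X_C) = j19.0 Ω
Parallel: Z = Z₁Z₂/(Z₁+Z₂), |Z| = 9.96 Ω, ∠Z = 31.6°
I = V/|Z| = 6.4/9.96 = 642 mA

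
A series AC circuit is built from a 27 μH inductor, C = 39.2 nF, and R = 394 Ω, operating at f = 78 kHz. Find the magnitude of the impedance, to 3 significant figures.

ω = 2πf = 490100 rad/s
X_L = ωL = 13.2 Ω
X_C = 1/(ωC) = 52.1 Ω
Net reactance X = X_L − X_C = -38.8 Ω
Z = 394 − j38.8 Ω
|Z| = √(394² + 38.8²) = 396 Ω

396 Ω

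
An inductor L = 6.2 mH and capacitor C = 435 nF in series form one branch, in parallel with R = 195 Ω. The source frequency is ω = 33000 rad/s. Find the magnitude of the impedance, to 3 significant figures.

X_L = ωL = 205 Ω
X_C = 1/(ωC) = 69.7 Ω
Branch 1: Z₁ = R = 195 Ω
Branch 2 (series LC): Z₂ = j(X_L − X_C) = j135 Ω
Parallel: Z = Z₁Z₂/(Z₁+Z₂), |Z| = 111 Ω, ∠Z = 55.3°

111 Ω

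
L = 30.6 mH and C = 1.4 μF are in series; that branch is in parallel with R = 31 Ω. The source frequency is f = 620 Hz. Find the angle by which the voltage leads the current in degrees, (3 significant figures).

ω = 2πf = 3896 rad/s
X_L = ωL = 119 Ω
X_C = 1/(ωC) = 183 Ω
Branch 1: Z₁ = R = 31.0 Ω
Branch 2 (series LC): Z₂ = j(X_L − X_C) = −j64.2 Ω
Parallel: Z = Z₁Z₂/(Z₁+Z₂), |Z| = 27.9 Ω, ∠Z = -25.8°

-25.8°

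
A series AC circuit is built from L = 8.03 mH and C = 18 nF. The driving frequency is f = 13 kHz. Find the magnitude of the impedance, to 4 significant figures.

24.25 Ω

ω = 2πf = 81680 rad/s
X_L = ωL = 655.9 Ω
X_C = 1/(ωC) = 680.1 Ω
Net reactance X = X_L − X_C = -24.25 Ω
Z = − j24.25 Ω
|Z| = √(0² + 24.25²) = 24.25 Ω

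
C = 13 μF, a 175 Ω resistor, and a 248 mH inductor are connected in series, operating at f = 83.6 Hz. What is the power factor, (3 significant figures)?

ω = 2πf = 525.3 rad/s
X_L = ωL = 130 Ω
X_C = 1/(ωC) = 146 Ω
Net reactance X = X_L − X_C = -16.2 Ω
Z = 175 − j16.2 Ω
|Z| = √(175² + 16.2²) = 176 Ω
∠Z = arctan(-16.2/175) = -5.28°
cos φ = cos(-5.28°) = 0.996

0.996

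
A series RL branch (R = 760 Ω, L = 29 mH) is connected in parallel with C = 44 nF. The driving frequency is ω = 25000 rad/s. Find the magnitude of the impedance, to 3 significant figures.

1220 Ω

X_L = ωL = 725 Ω
X_C = 1/(ωC) = 909 Ω
Branch 1 (R+jX_L): Z₁ = 760 + j725 Ω, |Z₁| = 1050 Ω
Branch 2 (−jX_C): Z₂ = −j909 Ω
Parallel: Z = Z₁Z₂/(Z₁+Z₂), |Z| = 1220 Ω, ∠Z = -32.7°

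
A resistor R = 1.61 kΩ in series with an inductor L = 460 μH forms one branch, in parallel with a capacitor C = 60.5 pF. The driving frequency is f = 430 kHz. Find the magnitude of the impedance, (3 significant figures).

2420 Ω

ω = 2πf = 2.702e+06 rad/s
X_L = ωL = 1240 Ω
X_C = 1/(ωC) = 6120 Ω
Branch 1 (R+jX_L): Z₁ = 1610 + j1240 Ω, |Z₁| = 2030 Ω
Branch 2 (−jX_C): Z₂ = −j6120 Ω
Parallel: Z = Z₁Z₂/(Z₁+Z₂), |Z| = 2420 Ω, ∠Z = 19.4°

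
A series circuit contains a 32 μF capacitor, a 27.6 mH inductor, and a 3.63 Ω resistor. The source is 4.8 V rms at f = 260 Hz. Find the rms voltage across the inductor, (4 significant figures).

ω = 2πf = 1634 rad/s
X_L = ωL = 45.09 Ω
X_C = 1/(ωC) = 19.13 Ω
Net reactance X = X_L − X_C = 25.96 Ω
Z = 3.630 + j25.96 Ω
|Z| = √(3.630² + 25.96²) = 26.21 Ω
I = V/|Z| = 183.1 mA
V_L = I·|Z_L| = 0.1831 × 45.09 = 8.257 V

8.257 V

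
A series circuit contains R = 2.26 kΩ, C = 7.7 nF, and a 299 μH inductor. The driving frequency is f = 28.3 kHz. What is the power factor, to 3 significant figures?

0.958

ω = 2πf = 177800 rad/s
X_L = ωL = 53.2 Ω
X_C = 1/(ωC) = 730 Ω
Net reactance X = X_L − X_C = -677 Ω
Z = 2260 − j677 Ω
|Z| = √(2260² + 677²) = 2360 Ω
∠Z = arctan(-677/2260) = -16.7°
cos φ = cos(-16.7°) = 0.958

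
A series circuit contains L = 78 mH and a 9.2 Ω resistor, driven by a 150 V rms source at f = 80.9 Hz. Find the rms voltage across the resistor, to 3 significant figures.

33.9 V

ω = 2πf = 508.3 rad/s
X_L = ωL = 39.6 Ω
Z = 9.20 + j39.6 Ω
|Z| = √(9.20² + 39.6²) = 40.7 Ω
I = V/|Z| = 3.69 A
V_R = I·|Z_R| = 3.69 × 9.20 = 33.9 V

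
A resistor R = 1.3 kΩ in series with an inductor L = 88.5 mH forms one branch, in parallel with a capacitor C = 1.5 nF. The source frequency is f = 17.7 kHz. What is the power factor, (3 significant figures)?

ω = 2πf = 111200 rad/s
X_L = ωL = 9840 Ω
X_C = 1/(ωC) = 5990 Ω
Branch 1 (R+jX_L): Z₁ = 1300 + j9840 Ω, |Z₁| = 9930 Ω
Branch 2 (−jX_C): Z₂ = −j5990 Ω
Parallel: Z = Z₁Z₂/(Z₁+Z₂), |Z| = 14700 Ω, ∠Z = -78.9°
cos φ = cos(-78.9°) = 0.193

0.193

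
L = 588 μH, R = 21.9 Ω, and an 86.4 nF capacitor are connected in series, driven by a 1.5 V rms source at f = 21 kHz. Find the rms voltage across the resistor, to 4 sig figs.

ω = 2πf = 131900 rad/s
X_L = ωL = 77.58 Ω
X_C = 1/(ωC) = 87.72 Ω
Net reactance X = X_L − X_C = -10.13 Ω
Z = 21.90 − j10.13 Ω
|Z| = √(21.90² + 10.13²) = 24.13 Ω
I = V/|Z| = 62.16 mA
V_R = I·|Z_R| = 0.06216 × 21.90 = 1.361 V

1.361 V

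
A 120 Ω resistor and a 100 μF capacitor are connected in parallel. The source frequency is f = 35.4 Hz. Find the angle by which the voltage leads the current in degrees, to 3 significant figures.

ω = 2πf = 222.4 rad/s
X_C = 1/(ωC) = 45.0 Ω
Parallel: admittances add. Y = 1/R + jωC
Y = (0.00833 + j0.0222) S
|Y| = 0.0238 S → |Z| = 1/|Y| = 42.1 Ω, ∠Z = −∠Y = -69.5°

-69.5°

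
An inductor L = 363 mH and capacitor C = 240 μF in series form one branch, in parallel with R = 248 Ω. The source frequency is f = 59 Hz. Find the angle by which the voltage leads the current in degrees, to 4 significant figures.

63.56°

ω = 2πf = 370.7 rad/s
X_L = ωL = 134.6 Ω
X_C = 1/(ωC) = 11.24 Ω
Branch 1: Z₁ = R = 248.0 Ω
Branch 2 (series LC): Z₂ = j(X_L − X_C) = j123.3 Ω
Parallel: Z = Z₁Z₂/(Z₁+Z₂), |Z| = 110.4 Ω, ∠Z = 63.56°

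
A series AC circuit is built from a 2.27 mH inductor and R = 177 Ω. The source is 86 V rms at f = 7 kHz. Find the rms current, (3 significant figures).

423 mA

ω = 2πf = 43980 rad/s
X_L = ωL = 99.8 Ω
Z = 177 + j99.8 Ω
|Z| = √(177² + 99.8²) = 203 Ω
I = V/|Z| = 86/203 = 423 mA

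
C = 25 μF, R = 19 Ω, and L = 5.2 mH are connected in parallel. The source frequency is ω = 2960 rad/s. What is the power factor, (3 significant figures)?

0.986

X_L = ωL = 15.4 Ω
X_C = 1/(ωC) = 13.5 Ω
Parallel: admittances add. Y = 1/R + 1/(jωL) + jωC
Y = (0.0526 + j0.00903) S
|Y| = 0.0534 S → |Z| = 1/|Y| = 18.7 Ω, ∠Z = −∠Y = -9.74°
cos φ = cos(-9.74°) = 0.986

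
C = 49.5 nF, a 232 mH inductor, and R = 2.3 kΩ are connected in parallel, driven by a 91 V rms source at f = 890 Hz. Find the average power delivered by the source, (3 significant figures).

ω = 2πf = 5592 rad/s
X_L = ωL = 1300 Ω
X_C = 1/(ωC) = 3610 Ω
Parallel: admittances add. Y = 1/R + 1/(jωL) + jωC
Y = (0.000435 − j0.000494) S
|Y| = 0.000658 S → |Z| = 1/|Y| = 1520 Ω, ∠Z = −∠Y = 48.6°
I = V/|Z| = 59.9 mA
P = VI cos φ = 91 × 0.0599 × cos(48.6°) = 3.60 W

3.60 W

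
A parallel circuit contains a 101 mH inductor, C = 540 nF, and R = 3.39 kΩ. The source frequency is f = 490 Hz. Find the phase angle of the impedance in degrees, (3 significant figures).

ω = 2πf = 3079 rad/s
X_L = ωL = 311 Ω
X_C = 1/(ωC) = 601 Ω
Parallel: admittances add. Y = 1/R + 1/(jωL) + jωC
Y = (0.000295 − j0.00155) S
|Y| = 0.00158 S → |Z| = 1/|Y| = 632 Ω, ∠Z = −∠Y = 79.2°

79.2°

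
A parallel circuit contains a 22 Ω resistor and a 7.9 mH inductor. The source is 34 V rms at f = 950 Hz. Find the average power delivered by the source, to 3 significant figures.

52.5 W

ω = 2πf = 5969 rad/s
X_L = ωL = 47.2 Ω
Parallel: admittances add. Y = 1/R + 1/(jωL)
Y = (0.0455 − j0.0212) S
|Y| = 0.0502 S → |Z| = 1/|Y| = 19.9 Ω, ∠Z = −∠Y = 25.0°
I = V/|Z| = 1.71 A
P = VI cos φ = 34 × 1.71 × cos(25.0°) = 52.5 W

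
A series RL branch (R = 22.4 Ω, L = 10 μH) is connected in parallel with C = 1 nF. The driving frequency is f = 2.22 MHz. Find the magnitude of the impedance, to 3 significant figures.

142 Ω

ω = 2πf = 1.395e+07 rad/s
X_L = ωL = 139 Ω
X_C = 1/(ωC) = 71.7 Ω
Branch 1 (R+jX_L): Z₁ = 22.4 + j139 Ω, |Z₁| = 141 Ω
Branch 2 (−jX_C): Z₂ = −j71.7 Ω
Parallel: Z = Z₁Z₂/(Z₁+Z₂), |Z| = 142 Ω, ∠Z = -80.8°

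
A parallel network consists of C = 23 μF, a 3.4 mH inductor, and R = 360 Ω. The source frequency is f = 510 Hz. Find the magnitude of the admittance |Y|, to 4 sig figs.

ω = 2πf = 3204 rad/s
X_L = ωL = 10.90 Ω
X_C = 1/(ωC) = 13.57 Ω
Parallel: admittances add. Y = 1/R + 1/(jωL) + jωC
Y = (0.002778 − j0.01808) S
|Y| = 0.01830 S → |Z| = 1/|Y| = 54.66 Ω, ∠Z = −∠Y = 81.27°

18.30 mS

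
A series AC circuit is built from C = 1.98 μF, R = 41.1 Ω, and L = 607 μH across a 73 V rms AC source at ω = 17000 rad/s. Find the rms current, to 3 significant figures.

X_L = ωL = 10.3 Ω
X_C = 1/(ωC) = 29.7 Ω
Net reactance X = X_L − X_C = -19.4 Ω
Z = 41.1 − j19.4 Ω
|Z| = √(41.1² + 19.4²) = 45.4 Ω
I = V/|Z| = 73/45.4 = 1.61 A

1.61 A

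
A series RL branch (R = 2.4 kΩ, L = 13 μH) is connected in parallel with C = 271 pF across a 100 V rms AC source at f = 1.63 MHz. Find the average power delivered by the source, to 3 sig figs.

ω = 2πf = 1.024e+07 rad/s
X_L = ωL = 133 Ω
X_C = 1/(ωC) = 360 Ω
Branch 1 (R+jX_L): Z₁ = 2400 + j133 Ω, |Z₁| = 2400 Ω
Branch 2 (−jX_C): Z₂ = −j360 Ω
Parallel: Z = Z₁Z₂/(Z₁+Z₂), |Z| = 359 Ω, ∠Z = -81.4°
I = V/|Z| = 278 mA
P = VI cos φ = 100 × 0.278 × cos(-81.4°) = 4.15 W

4.15 W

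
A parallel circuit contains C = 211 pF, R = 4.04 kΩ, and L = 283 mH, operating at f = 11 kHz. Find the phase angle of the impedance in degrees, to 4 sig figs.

8.398°

ω = 2πf = 69120 rad/s
X_L = ωL = 19560 Ω
X_C = 1/(ωC) = 68570 Ω
Parallel: admittances add. Y = 1/R + 1/(jωL) + jωC
Y = (0.0002475 − j3.654e-05) S
|Y| = 0.0002502 S → |Z| = 1/|Y| = 3997 Ω, ∠Z = −∠Y = 8.398°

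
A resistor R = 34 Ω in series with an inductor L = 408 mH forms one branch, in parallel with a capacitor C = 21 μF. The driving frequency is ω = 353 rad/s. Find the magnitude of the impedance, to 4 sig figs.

567.1 Ω

X_L = ωL = 144.0 Ω
X_C = 1/(ωC) = 134.9 Ω
Branch 1 (R+jX_L): Z₁ = 34.00 + j144.0 Ω, |Z₁| = 148.0 Ω
Branch 2 (−jX_C): Z₂ = −j134.9 Ω
Parallel: Z = Z₁Z₂/(Z₁+Z₂), |Z| = 567.1 Ω, ∠Z = -28.31°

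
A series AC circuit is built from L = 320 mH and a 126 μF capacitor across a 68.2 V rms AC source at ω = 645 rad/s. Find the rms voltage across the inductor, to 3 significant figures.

72.5 V

X_L = ωL = 206 Ω
X_C = 1/(ωC) = 12.3 Ω
Net reactance X = X_L − X_C = 194 Ω
Z = j194 Ω
|Z| = √(0² + 194²) = 194 Ω
I = V/|Z| = 351 mA
V_L = I·|Z_L| = 0.351 × 206 = 72.5 V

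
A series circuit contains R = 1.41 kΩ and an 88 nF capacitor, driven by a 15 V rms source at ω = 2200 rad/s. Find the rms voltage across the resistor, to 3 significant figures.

X_C = 1/(ωC) = 5170 Ω
Z = 1410 − j5170 Ω
|Z| = √(1410² + 5170²) = 5350 Ω
I = V/|Z| = 2.80 mA
V_R = I·|Z_R| = 0.00280 × 1410 = 3.95 V

3.95 V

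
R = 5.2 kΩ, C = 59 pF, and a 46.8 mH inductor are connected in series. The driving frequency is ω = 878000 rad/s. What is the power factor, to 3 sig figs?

0.232

X_L = ωL = 41100 Ω
X_C = 1/(ωC) = 19300 Ω
Net reactance X = X_L − X_C = 21800 Ω
Z = 5200 + j21800 Ω
|Z| = √(5200² + 21800²) = 22400 Ω
∠Z = arctan(21800/5200) = 76.6°
cos φ = cos(76.6°) = 0.232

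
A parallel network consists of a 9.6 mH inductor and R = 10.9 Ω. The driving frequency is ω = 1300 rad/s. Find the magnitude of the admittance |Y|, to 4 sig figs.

X_L = ωL = 12.48 Ω
Parallel: admittances add. Y = 1/R + 1/(jωL)
Y = (0.09174 − j0.08013) S
|Y| = 0.1218 S → |Z| = 1/|Y| = 8.210 Ω, ∠Z = −∠Y = 41.13°

121.8 mS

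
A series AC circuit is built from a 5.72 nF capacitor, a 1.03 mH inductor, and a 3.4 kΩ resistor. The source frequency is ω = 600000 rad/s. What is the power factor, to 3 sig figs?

X_L = ωL = 618 Ω
X_C = 1/(ωC) = 291 Ω
Net reactance X = X_L − X_C = 327 Ω
Z = 3400 + j327 Ω
|Z| = √(3400² + 327²) = 3420 Ω
∠Z = arctan(327/3400) = 5.49°
cos φ = cos(5.49°) = 0.995

0.995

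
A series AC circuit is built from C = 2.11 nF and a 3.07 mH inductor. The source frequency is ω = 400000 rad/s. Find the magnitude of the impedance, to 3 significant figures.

43.2 Ω

X_L = ωL = 1230 Ω
X_C = 1/(ωC) = 1180 Ω
Net reactance X = X_L − X_C = 43.2 Ω
Z = j43.2 Ω
|Z| = √(0² + 43.2²) = 43.2 Ω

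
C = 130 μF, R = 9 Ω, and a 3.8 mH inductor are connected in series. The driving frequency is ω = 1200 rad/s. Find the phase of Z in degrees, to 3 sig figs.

X_L = ωL = 4.56 Ω
X_C = 1/(ωC) = 6.41 Ω
Net reactance X = X_L − X_C = -1.85 Ω
Z = 9.00 − j1.85 Ω
|Z| = √(9.00² + 1.85²) = 9.19 Ω
∠Z = arctan(-1.85/9.00) = -11.6°

-11.6°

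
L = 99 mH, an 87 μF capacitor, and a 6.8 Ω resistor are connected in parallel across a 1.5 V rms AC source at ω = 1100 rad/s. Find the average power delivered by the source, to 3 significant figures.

331 mW

X_L = ωL = 109 Ω
X_C = 1/(ωC) = 10.4 Ω
Parallel: admittances add. Y = 1/R + 1/(jωL) + jωC
Y = (0.147 + j0.0865) S
|Y| = 0.171 S → |Z| = 1/|Y| = 5.86 Ω, ∠Z = −∠Y = -30.5°
I = V/|Z| = 256 mA
P = VI cos φ = 1.5 × 0.256 × cos(-30.5°) = 331 mW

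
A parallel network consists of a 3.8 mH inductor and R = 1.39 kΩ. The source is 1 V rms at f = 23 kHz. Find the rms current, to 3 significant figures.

ω = 2πf = 144500 rad/s
X_L = ωL = 549 Ω
Parallel: admittances add. Y = 1/R + 1/(jωL)
Y = (0.000719 − j0.00182) S
|Y| = 0.00196 S → |Z| = 1/|Y| = 511 Ω, ∠Z = −∠Y = 68.4°
I = V/|Z| = 1/511 = 1.96 mA

1.96 mA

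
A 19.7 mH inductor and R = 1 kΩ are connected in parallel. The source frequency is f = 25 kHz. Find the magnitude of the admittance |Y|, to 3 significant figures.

ω = 2πf = 157100 rad/s
X_L = ωL = 3090 Ω
Parallel: admittances add. Y = 1/R + 1/(jωL)
Y = (0.00100 − j0.000323) S
|Y| = 0.00105 S → |Z| = 1/|Y| = 952 Ω, ∠Z = −∠Y = 17.9°

1.05 mS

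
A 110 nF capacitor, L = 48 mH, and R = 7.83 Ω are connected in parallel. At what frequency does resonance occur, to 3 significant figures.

ω₀ = 1/√(LC) = 1/√(0.048 × 1.1e-07) = 13760 rad/s
f₀ = ω₀/(2π) = 2.19 kHz

2.19 kHz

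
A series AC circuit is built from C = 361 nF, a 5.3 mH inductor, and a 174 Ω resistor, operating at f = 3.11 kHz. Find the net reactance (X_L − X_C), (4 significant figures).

-38.19 Ω

ω = 2πf = 19540 rad/s
X_L = ωL = 103.6 Ω
X_C = 1/(ωC) = 141.8 Ω
X = 103.6 − 141.8 = -38.19 Ω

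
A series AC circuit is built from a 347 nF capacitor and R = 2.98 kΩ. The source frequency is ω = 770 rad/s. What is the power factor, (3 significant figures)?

X_C = 1/(ωC) = 3740 Ω
Z = 2980 − j3740 Ω
|Z| = √(2980² + 3740²) = 4780 Ω
∠Z = arctan(-3740/2980) = -51.5°
cos φ = cos(-51.5°) = 0.623

0.623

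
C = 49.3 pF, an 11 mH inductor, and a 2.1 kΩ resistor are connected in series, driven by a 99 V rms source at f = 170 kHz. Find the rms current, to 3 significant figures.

ω = 2πf = 1.068e+06 rad/s
X_L = ωL = 11700 Ω
X_C = 1/(ωC) = 19000 Ω
Net reactance X = X_L − X_C = -7240 Ω
Z = 2100 − j7240 Ω
|Z| = √(2100² + 7240²) = 7540 Ω
I = V/|Z| = 99/7540 = 13.1 mA

13.1 mA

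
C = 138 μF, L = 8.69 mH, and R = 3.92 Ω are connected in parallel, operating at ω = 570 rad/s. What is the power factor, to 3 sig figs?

0.900

X_L = ωL = 4.95 Ω
X_C = 1/(ωC) = 12.7 Ω
Parallel: admittances add. Y = 1/R + 1/(jωL) + jωC
Y = (0.255 − j0.123) S
|Y| = 0.283 S → |Z| = 1/|Y| = 3.53 Ω, ∠Z = −∠Y = 25.8°
cos φ = cos(25.8°) = 0.900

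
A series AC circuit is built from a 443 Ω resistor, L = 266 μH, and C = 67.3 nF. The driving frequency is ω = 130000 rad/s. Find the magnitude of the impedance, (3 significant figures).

450 Ω

X_L = ωL = 34.6 Ω
X_C = 1/(ωC) = 114 Ω
Net reactance X = X_L − X_C = -79.7 Ω
Z = 443 − j79.7 Ω
|Z| = √(443² + 79.7²) = 450 Ω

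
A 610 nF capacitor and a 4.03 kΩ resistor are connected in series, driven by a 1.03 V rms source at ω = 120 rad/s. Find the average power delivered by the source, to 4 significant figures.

X_C = 1/(ωC) = 13660 Ω
Z = 4030 − j13660 Ω
|Z| = √(4030² + 13660²) = 14240 Ω
∠Z = arctan(-13660/4030) = -73.56°
I = V/|Z| = 72.32 μA
P = VI cos φ = 1.03 × 7.232e-05 × cos(-73.56°) = 21.07 μW

21.07 μW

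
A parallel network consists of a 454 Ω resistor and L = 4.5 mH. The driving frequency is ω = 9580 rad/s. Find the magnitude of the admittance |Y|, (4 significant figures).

X_L = ωL = 43.11 Ω
Parallel: admittances add. Y = 1/R + 1/(jωL)
Y = (0.002203 − j0.02320) S
|Y| = 0.02330 S → |Z| = 1/|Y| = 42.92 Ω, ∠Z = −∠Y = 84.58°

23.30 mS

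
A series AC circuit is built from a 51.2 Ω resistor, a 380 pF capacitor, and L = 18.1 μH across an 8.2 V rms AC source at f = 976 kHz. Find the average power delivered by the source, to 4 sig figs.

ω = 2πf = 6.132e+06 rad/s
X_L = ωL = 111.0 Ω
X_C = 1/(ωC) = 429.1 Ω
Net reactance X = X_L − X_C = -318.1 Ω
Z = 51.20 − j318.1 Ω
|Z| = √(51.20² + 318.1²) = 322.2 Ω
∠Z = arctan(-318.1/51.20) = -80.86°
I = V/|Z| = 25.45 mA
P = VI cos φ = 8.2 × 0.02545 × cos(-80.86°) = 33.16 mW

33.16 mW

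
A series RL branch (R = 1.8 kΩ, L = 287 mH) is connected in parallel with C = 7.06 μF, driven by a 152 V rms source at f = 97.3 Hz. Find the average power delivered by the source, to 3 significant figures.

12.7 W

ω = 2πf = 611.4 rad/s
X_L = ωL = 175 Ω
X_C = 1/(ωC) = 232 Ω
Branch 1 (R+jX_L): Z₁ = 1800 + j175 Ω, |Z₁| = 1810 Ω
Branch 2 (−jX_C): Z₂ = −j232 Ω
Parallel: Z = Z₁Z₂/(Z₁+Z₂), |Z| = 233 Ω, ∠Z = -82.6°
I = V/|Z| = 653 mA
P = VI cos φ = 152 × 0.653 × cos(-82.6°) = 12.7 W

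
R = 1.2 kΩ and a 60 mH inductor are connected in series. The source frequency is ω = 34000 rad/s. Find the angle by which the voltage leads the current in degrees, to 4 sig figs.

59.53°

X_L = ωL = 2040 Ω
Z = 1200 + j2040 Ω
|Z| = √(1200² + 2040²) = 2367 Ω
∠Z = arctan(2040/1200) = 59.53°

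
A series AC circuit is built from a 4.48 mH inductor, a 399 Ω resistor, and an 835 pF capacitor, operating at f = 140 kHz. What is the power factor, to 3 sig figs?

ω = 2πf = 879600 rad/s
X_L = ωL = 3940 Ω
X_C = 1/(ωC) = 1360 Ω
Net reactance X = X_L − X_C = 2580 Ω
Z = 399 + j2580 Ω
|Z| = √(399² + 2580²) = 2610 Ω
∠Z = arctan(2580/399) = 81.2°
cos φ = cos(81.2°) = 0.153

0.153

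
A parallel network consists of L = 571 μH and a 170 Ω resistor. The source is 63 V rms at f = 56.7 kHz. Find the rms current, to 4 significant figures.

483.0 mA

ω = 2πf = 356300 rad/s
X_L = ωL = 203.4 Ω
Parallel: admittances add. Y = 1/R + 1/(jωL)
Y = (0.005882 − j0.004916) S
|Y| = 0.007666 S → |Z| = 1/|Y| = 130.4 Ω, ∠Z = −∠Y = 39.89°
I = V/|Z| = 63/130.4 = 483.0 mA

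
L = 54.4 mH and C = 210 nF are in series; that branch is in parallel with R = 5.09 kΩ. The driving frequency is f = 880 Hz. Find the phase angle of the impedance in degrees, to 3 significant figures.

ω = 2πf = 5529 rad/s
X_L = ωL = 301 Ω
X_C = 1/(ωC) = 861 Ω
Branch 1: Z₁ = R = 5090 Ω
Branch 2 (series LC): Z₂ = j(X_L − X_C) = −j560 Ω
Parallel: Z = Z₁Z₂/(Z₁+Z₂), |Z| = 557 Ω, ∠Z = -83.7°

-83.7°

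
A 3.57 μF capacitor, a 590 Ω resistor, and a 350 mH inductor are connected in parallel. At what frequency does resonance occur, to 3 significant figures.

ω₀ = 1/√(LC) = 1/√(0.35 × 3.57e-06) = 894.6 rad/s
f₀ = ω₀/(2π) = 142 Hz

142 Hz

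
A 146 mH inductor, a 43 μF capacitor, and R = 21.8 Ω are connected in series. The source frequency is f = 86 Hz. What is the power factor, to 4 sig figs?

0.5195

ω = 2πf = 540.4 rad/s
X_L = ωL = 78.89 Ω
X_C = 1/(ωC) = 43.04 Ω
Net reactance X = X_L − X_C = 35.85 Ω
Z = 21.80 + j35.85 Ω
|Z| = √(21.80² + 35.85²) = 41.96 Ω
∠Z = arctan(35.85/21.80) = 58.70°
cos φ = cos(58.70°) = 0.5195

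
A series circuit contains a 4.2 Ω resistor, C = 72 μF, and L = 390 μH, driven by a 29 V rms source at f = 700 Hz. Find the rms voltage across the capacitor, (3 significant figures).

20.6 V

ω = 2πf = 4398 rad/s
X_L = ωL = 1.72 Ω
X_C = 1/(ωC) = 3.16 Ω
Net reactance X = X_L − X_C = -1.44 Ω
Z = 4.20 − j1.44 Ω
|Z| = √(4.20² + 1.44²) = 4.44 Ω
I = V/|Z| = 6.53 A
V_C = I·|Z_C| = 6.53 × 3.16 = 20.6 V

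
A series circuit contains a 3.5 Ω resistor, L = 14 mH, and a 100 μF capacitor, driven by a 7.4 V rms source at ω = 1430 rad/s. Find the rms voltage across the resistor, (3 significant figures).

1.92 V

X_L = ωL = 20.0 Ω
X_C = 1/(ωC) = 6.99 Ω
Net reactance X = X_L − X_C = 13.0 Ω
Z = 3.50 + j13.0 Ω
|Z| = √(3.50² + 13.0²) = 13.5 Ω
I = V/|Z| = 549 mA
V_R = I·|Z_R| = 0.549 × 3.50 = 1.92 V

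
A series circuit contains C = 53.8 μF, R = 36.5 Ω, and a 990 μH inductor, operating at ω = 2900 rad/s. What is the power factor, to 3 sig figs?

0.995

X_L = ωL = 2.87 Ω
X_C = 1/(ωC) = 6.41 Ω
Net reactance X = X_L − X_C = -3.54 Ω
Z = 36.5 − j3.54 Ω
|Z| = √(36.5² + 3.54²) = 36.7 Ω
∠Z = arctan(-3.54/36.5) = -5.54°
cos φ = cos(-5.54°) = 0.995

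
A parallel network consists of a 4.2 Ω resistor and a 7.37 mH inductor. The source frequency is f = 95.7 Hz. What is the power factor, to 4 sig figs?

0.7258

ω = 2πf = 601.3 rad/s
X_L = ωL = 4.432 Ω
Parallel: admittances add. Y = 1/R + 1/(jωL)
Y = (0.2381 − j0.2257) S
|Y| = 0.3280 S → |Z| = 1/|Y| = 3.048 Ω, ∠Z = −∠Y = 43.46°
cos φ = cos(43.46°) = 0.7258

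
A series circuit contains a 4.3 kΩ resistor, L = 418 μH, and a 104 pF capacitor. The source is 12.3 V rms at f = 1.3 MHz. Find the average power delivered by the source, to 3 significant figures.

27.7 mW

ω = 2πf = 8.168e+06 rad/s
X_L = ωL = 3410 Ω
X_C = 1/(ωC) = 1180 Ω
Net reactance X = X_L − X_C = 2240 Ω
Z = 4300 + j2240 Ω
|Z| = √(4300² + 2240²) = 4850 Ω
∠Z = arctan(2240/4300) = 27.5°
I = V/|Z| = 2.54 mA
P = VI cos φ = 12.3 × 0.00254 × cos(27.5°) = 27.7 mW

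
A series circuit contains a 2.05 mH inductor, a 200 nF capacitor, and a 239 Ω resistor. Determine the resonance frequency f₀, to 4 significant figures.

ω₀ = 1/√(LC) = 1/√(0.00205 × 2e-07) = 49390 rad/s
f₀ = ω₀/(2π) = 7.860 kHz

7.860 kHz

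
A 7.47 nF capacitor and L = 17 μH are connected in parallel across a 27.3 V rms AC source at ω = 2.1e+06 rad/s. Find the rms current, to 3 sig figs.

336 mA

X_L = ωL = 35.7 Ω
X_C = 1/(ωC) = 63.7 Ω
Parallel: admittances add. Y = 1/(jωL) + jωC
Y = (0 − j0.0123) S
|Y| = 0.0123 S → |Z| = 1/|Y| = 81.1 Ω, ∠Z = −∠Y = 90.0°
I = V/|Z| = 27.3/81.1 = 336 mA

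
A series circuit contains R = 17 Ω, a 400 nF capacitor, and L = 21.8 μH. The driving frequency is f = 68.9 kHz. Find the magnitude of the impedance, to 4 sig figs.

17.39 Ω

ω = 2πf = 432900 rad/s
X_L = ωL = 9.437 Ω
X_C = 1/(ωC) = 5.775 Ω
Net reactance X = X_L − X_C = 3.663 Ω
Z = 17.00 + j3.663 Ω
|Z| = √(17.00² + 3.663²) = 17.39 Ω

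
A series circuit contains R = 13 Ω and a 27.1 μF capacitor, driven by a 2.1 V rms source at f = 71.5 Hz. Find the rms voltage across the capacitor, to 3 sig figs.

2.07 V

ω = 2πf = 449.2 rad/s
X_C = 1/(ωC) = 82.1 Ω
Z = 13.0 − j82.1 Ω
|Z| = √(13.0² + 82.1²) = 83.2 Ω
I = V/|Z| = 25.3 mA
V_C = I·|Z_C| = 0.0253 × 82.1 = 2.07 V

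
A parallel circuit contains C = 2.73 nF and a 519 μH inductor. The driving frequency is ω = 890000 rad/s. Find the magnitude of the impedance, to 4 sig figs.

X_L = ωL = 461.9 Ω
X_C = 1/(ωC) = 411.6 Ω
Parallel: admittances add. Y = 1/(jωL) + jωC
Y = (0 + j0.0002648) S
|Y| = 0.0002648 S → |Z| = 1/|Y| = 3777 Ω, ∠Z = −∠Y = -90.00°

3777 Ω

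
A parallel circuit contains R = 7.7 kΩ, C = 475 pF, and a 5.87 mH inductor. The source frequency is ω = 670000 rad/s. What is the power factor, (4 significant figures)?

X_L = ωL = 3933 Ω
X_C = 1/(ωC) = 3142 Ω
Parallel: admittances add. Y = 1/R + 1/(jωL) + jωC
Y = (0.0001299 + j6.398e-05) S
|Y| = 0.0001448 S → |Z| = 1/|Y| = 6907 Ω, ∠Z = −∠Y = -26.23°
cos φ = cos(-26.23°) = 0.8970

0.8970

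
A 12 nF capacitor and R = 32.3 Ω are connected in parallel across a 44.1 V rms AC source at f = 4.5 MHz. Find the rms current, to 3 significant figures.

15.0 A

ω = 2πf = 2.827e+07 rad/s
X_C = 1/(ωC) = 2.95 Ω
Parallel: admittances add. Y = 1/R + jωC
Y = (0.0310 + j0.339) S
|Y| = 0.341 S → |Z| = 1/|Y| = 2.94 Ω, ∠Z = −∠Y = -84.8°
I = V/|Z| = 44.1/2.94 = 15.0 A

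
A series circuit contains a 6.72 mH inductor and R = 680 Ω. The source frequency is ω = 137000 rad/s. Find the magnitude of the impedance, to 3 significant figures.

1140 Ω

X_L = ωL = 921 Ω
Z = 680 + j921 Ω
|Z| = √(680² + 921²) = 1140 Ω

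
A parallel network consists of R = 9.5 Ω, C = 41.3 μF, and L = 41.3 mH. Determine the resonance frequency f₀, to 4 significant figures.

121.9 Hz

ω₀ = 1/√(LC) = 1/√(0.0413 × 4.13e-05) = 765.7 rad/s
f₀ = ω₀/(2π) = 121.9 Hz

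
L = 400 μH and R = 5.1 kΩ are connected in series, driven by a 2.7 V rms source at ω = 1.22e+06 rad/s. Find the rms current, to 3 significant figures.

X_L = ωL = 488 Ω
Z = 5100 + j488 Ω
|Z| = √(5100² + 488²) = 5120 Ω
I = V/|Z| = 2.7/5120 = 527 μA

527 μA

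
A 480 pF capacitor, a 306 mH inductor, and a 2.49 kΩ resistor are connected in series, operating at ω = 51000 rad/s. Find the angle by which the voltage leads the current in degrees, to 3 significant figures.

X_L = ωL = 15600 Ω
X_C = 1/(ωC) = 40800 Ω
Net reactance X = X_L − X_C = -25200 Ω
Z = 2490 − j25200 Ω
|Z| = √(2490² + 25200²) = 25400 Ω
∠Z = arctan(-25200/2490) = -84.4°

-84.4°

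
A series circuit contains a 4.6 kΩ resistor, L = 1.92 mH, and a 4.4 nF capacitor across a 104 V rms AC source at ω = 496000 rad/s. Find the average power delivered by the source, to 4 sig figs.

X_L = ωL = 952.3 Ω
X_C = 1/(ωC) = 458.2 Ω
Net reactance X = X_L − X_C = 494.1 Ω
Z = 4600 + j494.1 Ω
|Z| = √(4600² + 494.1²) = 4626 Ω
∠Z = arctan(494.1/4600) = 6.131°
I = V/|Z| = 22.48 mA
P = VI cos φ = 104 × 0.02248 × cos(6.131°) = 2.324 W

2.324 W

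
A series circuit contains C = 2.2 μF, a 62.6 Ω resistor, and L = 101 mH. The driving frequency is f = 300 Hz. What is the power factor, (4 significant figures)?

ω = 2πf = 1885 rad/s
X_L = ωL = 190.4 Ω
X_C = 1/(ωC) = 241.1 Ω
Net reactance X = X_L − X_C = -50.76 Ω
Z = 62.60 − j50.76 Ω
|Z| = √(62.60² + 50.76²) = 80.60 Ω
∠Z = arctan(-50.76/62.60) = -39.04°
cos φ = cos(-39.04°) = 0.7767

0.7767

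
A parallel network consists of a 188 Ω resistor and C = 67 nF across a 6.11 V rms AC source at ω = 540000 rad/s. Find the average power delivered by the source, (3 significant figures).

X_C = 1/(ωC) = 27.6 Ω
Parallel: admittances add. Y = 1/R + jωC
Y = (0.00532 + j0.0362) S
|Y| = 0.0366 S → |Z| = 1/|Y| = 27.3 Ω, ∠Z = −∠Y = -81.6°
I = V/|Z| = 223 mA
P = VI cos φ = 6.11 × 0.223 × cos(-81.6°) = 199 mW

199 mW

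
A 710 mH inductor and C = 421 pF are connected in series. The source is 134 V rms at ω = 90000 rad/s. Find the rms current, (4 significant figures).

3.573 mA

X_L = ωL = 63900 Ω
X_C = 1/(ωC) = 26390 Ω
Net reactance X = X_L − X_C = 37510 Ω
Z = j37510 Ω
|Z| = √(0² + 37510²) = 37510 Ω
I = V/|Z| = 134/37510 = 3.573 mA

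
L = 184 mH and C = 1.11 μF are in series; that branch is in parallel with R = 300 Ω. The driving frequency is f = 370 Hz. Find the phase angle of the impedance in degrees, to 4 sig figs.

82.36°

ω = 2πf = 2325 rad/s
X_L = ωL = 427.8 Ω
X_C = 1/(ωC) = 387.5 Ω
Branch 1: Z₁ = R = 300.0 Ω
Branch 2 (series LC): Z₂ = j(X_L − X_C) = j40.24 Ω
Parallel: Z = Z₁Z₂/(Z₁+Z₂), |Z| = 39.88 Ω, ∠Z = 82.36°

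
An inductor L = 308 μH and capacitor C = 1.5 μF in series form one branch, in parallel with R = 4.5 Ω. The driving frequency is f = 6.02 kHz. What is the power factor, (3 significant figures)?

0.799

ω = 2πf = 37820 rad/s
X_L = ωL = 11.7 Ω
X_C = 1/(ωC) = 17.6 Ω
Branch 1: Z₁ = R = 4.50 Ω
Branch 2 (series LC): Z₂ = j(X_L − X_C) = −j5.98 Ω
Parallel: Z = Z₁Z₂/(Z₁+Z₂), |Z| = 3.59 Ω, ∠Z = -37.0°
cos φ = cos(-37.0°) = 0.799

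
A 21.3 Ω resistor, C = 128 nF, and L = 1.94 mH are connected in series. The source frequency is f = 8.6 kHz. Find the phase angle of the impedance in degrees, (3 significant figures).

ω = 2πf = 54040 rad/s
X_L = ωL = 105 Ω
X_C = 1/(ωC) = 145 Ω
Net reactance X = X_L − X_C = -39.8 Ω
Z = 21.3 − j39.8 Ω
|Z| = √(21.3² + 39.8²) = 45.1 Ω
∠Z = arctan(-39.8/21.3) = -61.8°

-61.8°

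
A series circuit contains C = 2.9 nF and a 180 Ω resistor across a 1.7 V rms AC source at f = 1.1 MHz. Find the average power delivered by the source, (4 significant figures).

ω = 2πf = 6.912e+06 rad/s
X_C = 1/(ωC) = 49.89 Ω
Z = 180.0 − j49.89 Ω
|Z| = √(180.0² + 49.89²) = 186.8 Ω
∠Z = arctan(-49.89/180.0) = -15.49°
I = V/|Z| = 9.101 mA
P = VI cos φ = 1.7 × 0.009101 × cos(-15.49°) = 14.91 mW

14.91 mW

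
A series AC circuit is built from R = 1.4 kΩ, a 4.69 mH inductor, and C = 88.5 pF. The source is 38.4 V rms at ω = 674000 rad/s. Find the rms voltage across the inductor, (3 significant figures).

8.88 V

X_L = ωL = 3160 Ω
X_C = 1/(ωC) = 16800 Ω
Net reactance X = X_L − X_C = -13600 Ω
Z = 1400 − j13600 Ω
|Z| = √(1400² + 13600²) = 13700 Ω
I = V/|Z| = 2.81 mA
V_L = I·|Z_L| = 0.00281 × 3160 = 8.88 V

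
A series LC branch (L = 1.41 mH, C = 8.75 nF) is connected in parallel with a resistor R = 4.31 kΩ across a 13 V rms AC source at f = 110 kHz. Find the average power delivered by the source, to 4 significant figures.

39.21 mW

ω = 2πf = 691200 rad/s
X_L = ωL = 974.5 Ω
X_C = 1/(ωC) = 165.4 Ω
Branch 1: Z₁ = R = 4310 Ω
Branch 2 (series LC): Z₂ = j(X_L − X_C) = j809.2 Ω
Parallel: Z = Z₁Z₂/(Z₁+Z₂), |Z| = 795.3 Ω, ∠Z = 79.37°
I = V/|Z| = 16.35 mA
P = VI cos φ = 13 × 0.01635 × cos(79.37°) = 39.21 mW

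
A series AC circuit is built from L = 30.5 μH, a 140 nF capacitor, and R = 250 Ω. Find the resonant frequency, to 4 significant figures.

77.02 kHz

ω₀ = 1/√(LC) = 1/√(3.05e-05 × 1.4e-07) = 483900 rad/s
f₀ = ω₀/(2π) = 77.02 kHz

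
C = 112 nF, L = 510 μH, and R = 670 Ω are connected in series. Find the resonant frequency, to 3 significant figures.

ω₀ = 1/√(LC) = 1/√(0.00051 × 1.12e-07) = 132300 rad/s
f₀ = ω₀/(2π) = 21.1 kHz

21.1 kHz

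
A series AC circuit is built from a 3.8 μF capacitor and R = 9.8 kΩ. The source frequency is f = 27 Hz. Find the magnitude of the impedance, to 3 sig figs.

9920 Ω

ω = 2πf = 169.6 rad/s
X_C = 1/(ωC) = 1550 Ω
Z = 9800 − j1550 Ω
|Z| = √(9800² + 1550²) = 9920 Ω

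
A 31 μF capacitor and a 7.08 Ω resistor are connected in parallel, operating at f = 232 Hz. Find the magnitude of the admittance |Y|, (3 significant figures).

148 mS

ω = 2πf = 1458 rad/s
X_C = 1/(ωC) = 22.1 Ω
Parallel: admittances add. Y = 1/R + jωC
Y = (0.141 + j0.0452) S
|Y| = 0.148 S → |Z| = 1/|Y| = 6.74 Ω, ∠Z = −∠Y = -17.7°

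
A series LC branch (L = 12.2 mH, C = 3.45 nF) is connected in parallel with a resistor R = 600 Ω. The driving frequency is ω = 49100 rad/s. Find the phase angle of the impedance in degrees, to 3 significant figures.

-6.45°

X_L = ωL = 599 Ω
X_C = 1/(ωC) = 5900 Ω
Branch 1: Z₁ = R = 600 Ω
Branch 2 (series LC): Z₂ = j(X_L − X_C) = −j5300 Ω
Parallel: Z = Z₁Z₂/(Z₁+Z₂), |Z| = 596 Ω, ∠Z = -6.45°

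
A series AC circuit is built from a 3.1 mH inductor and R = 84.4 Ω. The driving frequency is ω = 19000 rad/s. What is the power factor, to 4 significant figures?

0.8201

X_L = ωL = 58.90 Ω
Z = 84.40 + j58.90 Ω
|Z| = √(84.40² + 58.90²) = 102.9 Ω
∠Z = arctan(58.90/84.40) = 34.91°
cos φ = cos(34.91°) = 0.8201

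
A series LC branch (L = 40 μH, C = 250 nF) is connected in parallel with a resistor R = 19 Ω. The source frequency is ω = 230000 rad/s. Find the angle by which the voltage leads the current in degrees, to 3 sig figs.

-66.7°

X_L = ωL = 9.20 Ω
X_C = 1/(ωC) = 17.4 Ω
Branch 1: Z₁ = R = 19.0 Ω
Branch 2 (series LC): Z₂ = j(X_L − X_C) = −j8.19 Ω
Parallel: Z = Z₁Z₂/(Z₁+Z₂), |Z| = 7.52 Ω, ∠Z = -66.7°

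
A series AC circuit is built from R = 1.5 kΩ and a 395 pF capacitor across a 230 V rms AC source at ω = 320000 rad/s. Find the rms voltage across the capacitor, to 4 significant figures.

X_C = 1/(ωC) = 7911 Ω
Z = 1500 − j7911 Ω
|Z| = √(1500² + 7911²) = 8052 Ω
I = V/|Z| = 28.56 mA
V_C = I·|Z_C| = 0.02856 × 7911 = 226.0 V

226.0 V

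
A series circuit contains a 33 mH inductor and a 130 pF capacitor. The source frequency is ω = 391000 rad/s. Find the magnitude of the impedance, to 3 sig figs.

6770 Ω

X_L = ωL = 12900 Ω
X_C = 1/(ωC) = 19700 Ω
Net reactance X = X_L − X_C = -6770 Ω
Z = − j6770 Ω
|Z| = √(0² + 6770²) = 6770 Ω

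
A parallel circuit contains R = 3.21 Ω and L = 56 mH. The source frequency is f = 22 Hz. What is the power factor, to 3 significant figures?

ω = 2πf = 138.2 rad/s
X_L = ωL = 7.74 Ω
Parallel: admittances add. Y = 1/R + 1/(jωL)
Y = (0.312 − j0.129) S
|Y| = 0.337 S → |Z| = 1/|Y| = 2.97 Ω, ∠Z = −∠Y = 22.5°
cos φ = cos(22.5°) = 0.924

0.924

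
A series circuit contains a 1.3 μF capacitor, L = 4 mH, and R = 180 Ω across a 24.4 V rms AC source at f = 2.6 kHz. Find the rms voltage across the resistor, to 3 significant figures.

24.3 V

ω = 2πf = 16340 rad/s
X_L = ωL = 65.3 Ω
X_C = 1/(ωC) = 47.1 Ω
Net reactance X = X_L − X_C = 18.3 Ω
Z = 180 + j18.3 Ω
|Z| = √(180² + 18.3²) = 181 Ω
I = V/|Z| = 135 mA
V_R = I·|Z_R| = 0.135 × 180 = 24.3 V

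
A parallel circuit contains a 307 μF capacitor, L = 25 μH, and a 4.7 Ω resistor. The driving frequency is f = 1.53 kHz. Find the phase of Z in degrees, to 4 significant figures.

ω = 2πf = 9613 rad/s
X_L = ωL = 0.2403 Ω
X_C = 1/(ωC) = 0.3388 Ω
Parallel: admittances add. Y = 1/R + 1/(jωL) + jωC
Y = (0.2128 − j1.210) S
|Y| = 1.228 S → |Z| = 1/|Y| = 0.8142 Ω, ∠Z = −∠Y = 80.02°

80.02°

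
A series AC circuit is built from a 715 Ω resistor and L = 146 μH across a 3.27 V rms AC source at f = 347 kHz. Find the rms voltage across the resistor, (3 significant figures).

2.99 V

ω = 2πf = 2.18e+06 rad/s
X_L = ωL = 318 Ω
Z = 715 + j318 Ω
|Z| = √(715² + 318²) = 783 Ω
I = V/|Z| = 4.18 mA
V_R = I·|Z_R| = 0.00418 × 715 = 2.99 V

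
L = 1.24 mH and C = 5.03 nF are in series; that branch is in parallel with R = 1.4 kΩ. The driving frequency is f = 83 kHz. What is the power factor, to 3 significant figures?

0.186

ω = 2πf = 521500 rad/s
X_L = ωL = 647 Ω
X_C = 1/(ωC) = 381 Ω
Branch 1: Z₁ = R = 1400 Ω
Branch 2 (series LC): Z₂ = j(X_L − X_C) = j265 Ω
Parallel: Z = Z₁Z₂/(Z₁+Z₂), |Z| = 261 Ω, ∠Z = 79.3°
cos φ = cos(79.3°) = 0.186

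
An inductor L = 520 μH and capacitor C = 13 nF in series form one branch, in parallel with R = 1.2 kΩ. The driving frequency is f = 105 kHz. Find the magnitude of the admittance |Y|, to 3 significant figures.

4.49 mS

ω = 2πf = 659700 rad/s
X_L = ωL = 343 Ω
X_C = 1/(ωC) = 117 Ω
Branch 1: Z₁ = R = 1200 Ω
Branch 2 (series LC): Z₂ = j(X_L − X_C) = j226 Ω
Parallel: Z = Z₁Z₂/(Z₁+Z₂), |Z| = 223 Ω, ∠Z = 79.3°
|Y| = 1/|Z| = 4.49 mS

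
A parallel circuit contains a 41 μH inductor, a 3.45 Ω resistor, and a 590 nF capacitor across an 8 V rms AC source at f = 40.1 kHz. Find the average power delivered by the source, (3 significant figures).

ω = 2πf = 252000 rad/s
X_L = ωL = 10.3 Ω
X_C = 1/(ωC) = 6.73 Ω
Parallel: admittances add. Y = 1/R + 1/(jωL) + jωC
Y = (0.290 + j0.0519) S
|Y| = 0.294 S → |Z| = 1/|Y| = 3.40 Ω, ∠Z = −∠Y = -10.1°
I = V/|Z| = 2.36 A
P = VI cos φ = 8 × 2.36 × cos(-10.1°) = 18.6 W

18.6 W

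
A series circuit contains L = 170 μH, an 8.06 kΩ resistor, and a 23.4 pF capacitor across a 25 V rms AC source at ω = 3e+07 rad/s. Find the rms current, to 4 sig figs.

2.822 mA

X_L = ωL = 5100 Ω
X_C = 1/(ωC) = 1425 Ω
Net reactance X = X_L − X_C = 3675 Ω
Z = 8060 + j3675 Ω
|Z| = √(8060² + 3675²) = 8858 Ω
I = V/|Z| = 25/8858 = 2.822 mA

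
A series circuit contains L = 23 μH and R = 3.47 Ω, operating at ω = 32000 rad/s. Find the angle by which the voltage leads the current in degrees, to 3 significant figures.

12.0°

X_L = ωL = 0.736 Ω
Z = 3.47 + j0.736 Ω
|Z| = √(3.47² + 0.736²) = 3.55 Ω
∠Z = arctan(0.736/3.47) = 12.0°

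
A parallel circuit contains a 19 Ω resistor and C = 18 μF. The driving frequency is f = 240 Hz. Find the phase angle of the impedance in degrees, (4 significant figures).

-27.28°

ω = 2πf = 1508 rad/s
X_C = 1/(ωC) = 36.84 Ω
Parallel: admittances add. Y = 1/R + jωC
Y = (0.05263 + j0.02714) S
|Y| = 0.05922 S → |Z| = 1/|Y| = 16.89 Ω, ∠Z = −∠Y = -27.28°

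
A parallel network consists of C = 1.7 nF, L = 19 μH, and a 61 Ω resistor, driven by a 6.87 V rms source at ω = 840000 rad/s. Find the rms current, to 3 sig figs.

435 mA

X_L = ωL = 16.0 Ω
X_C = 1/(ωC) = 700 Ω
Parallel: admittances add. Y = 1/R + 1/(jωL) + jωC
Y = (0.0164 − j0.0612) S
|Y| = 0.0634 S → |Z| = 1/|Y| = 15.8 Ω, ∠Z = −∠Y = 75.0°
I = V/|Z| = 6.87/15.8 = 435 mA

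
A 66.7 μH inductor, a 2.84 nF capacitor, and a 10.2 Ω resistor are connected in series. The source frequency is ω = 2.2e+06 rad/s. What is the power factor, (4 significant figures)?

X_L = ωL = 146.7 Ω
X_C = 1/(ωC) = 160.1 Ω
Net reactance X = X_L − X_C = -13.31 Ω
Z = 10.20 − j13.31 Ω
|Z| = √(10.20² + 13.31²) = 16.77 Ω
∠Z = arctan(-13.31/10.20) = -52.54°
cos φ = cos(-52.54°) = 0.6082

0.6082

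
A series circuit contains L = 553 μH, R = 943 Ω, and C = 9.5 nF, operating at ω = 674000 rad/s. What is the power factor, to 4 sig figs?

0.9746

X_L = ωL = 372.7 Ω
X_C = 1/(ωC) = 156.2 Ω
Net reactance X = X_L − X_C = 216.5 Ω
Z = 943.0 + j216.5 Ω
|Z| = √(943.0² + 216.5²) = 967.5 Ω
∠Z = arctan(216.5/943.0) = 12.93°
cos φ = cos(12.93°) = 0.9746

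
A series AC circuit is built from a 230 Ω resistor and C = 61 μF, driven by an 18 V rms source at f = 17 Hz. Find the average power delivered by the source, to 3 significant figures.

ω = 2πf = 106.8 rad/s
X_C = 1/(ωC) = 153 Ω
Z = 230 − j153 Ω
|Z| = √(230² + 153²) = 277 Ω
∠Z = arctan(-153/230) = -33.7°
I = V/|Z| = 65.1 mA
P = VI cos φ = 18 × 0.0651 × cos(-33.7°) = 975 mW

975 mW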